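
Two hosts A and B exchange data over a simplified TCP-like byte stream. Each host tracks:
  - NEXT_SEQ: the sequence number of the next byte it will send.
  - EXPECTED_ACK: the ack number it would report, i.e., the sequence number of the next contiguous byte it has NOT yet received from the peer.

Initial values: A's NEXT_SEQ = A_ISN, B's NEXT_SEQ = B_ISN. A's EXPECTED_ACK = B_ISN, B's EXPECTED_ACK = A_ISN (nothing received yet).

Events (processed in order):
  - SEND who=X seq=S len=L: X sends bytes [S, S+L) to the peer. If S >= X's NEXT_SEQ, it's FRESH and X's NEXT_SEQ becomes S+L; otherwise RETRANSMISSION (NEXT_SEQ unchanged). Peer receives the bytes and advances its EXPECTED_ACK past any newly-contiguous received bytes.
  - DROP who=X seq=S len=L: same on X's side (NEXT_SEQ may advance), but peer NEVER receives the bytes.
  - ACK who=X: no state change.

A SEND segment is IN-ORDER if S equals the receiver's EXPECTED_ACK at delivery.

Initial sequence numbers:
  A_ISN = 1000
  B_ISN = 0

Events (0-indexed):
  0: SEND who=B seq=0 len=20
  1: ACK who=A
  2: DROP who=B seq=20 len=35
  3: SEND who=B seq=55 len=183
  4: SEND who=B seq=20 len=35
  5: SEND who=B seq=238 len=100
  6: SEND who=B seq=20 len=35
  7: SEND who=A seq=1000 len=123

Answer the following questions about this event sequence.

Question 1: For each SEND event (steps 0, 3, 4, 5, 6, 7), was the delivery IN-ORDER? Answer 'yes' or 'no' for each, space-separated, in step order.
Answer: yes no yes yes no yes

Derivation:
Step 0: SEND seq=0 -> in-order
Step 3: SEND seq=55 -> out-of-order
Step 4: SEND seq=20 -> in-order
Step 5: SEND seq=238 -> in-order
Step 6: SEND seq=20 -> out-of-order
Step 7: SEND seq=1000 -> in-order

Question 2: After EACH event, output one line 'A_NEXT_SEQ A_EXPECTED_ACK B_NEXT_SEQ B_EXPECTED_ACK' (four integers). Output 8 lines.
1000 20 20 1000
1000 20 20 1000
1000 20 55 1000
1000 20 238 1000
1000 238 238 1000
1000 338 338 1000
1000 338 338 1000
1123 338 338 1123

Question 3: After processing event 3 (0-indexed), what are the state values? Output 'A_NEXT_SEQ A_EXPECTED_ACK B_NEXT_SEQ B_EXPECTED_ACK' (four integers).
After event 0: A_seq=1000 A_ack=20 B_seq=20 B_ack=1000
After event 1: A_seq=1000 A_ack=20 B_seq=20 B_ack=1000
After event 2: A_seq=1000 A_ack=20 B_seq=55 B_ack=1000
After event 3: A_seq=1000 A_ack=20 B_seq=238 B_ack=1000

1000 20 238 1000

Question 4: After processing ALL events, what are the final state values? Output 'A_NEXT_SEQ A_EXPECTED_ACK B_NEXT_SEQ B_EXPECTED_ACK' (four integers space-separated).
After event 0: A_seq=1000 A_ack=20 B_seq=20 B_ack=1000
After event 1: A_seq=1000 A_ack=20 B_seq=20 B_ack=1000
After event 2: A_seq=1000 A_ack=20 B_seq=55 B_ack=1000
After event 3: A_seq=1000 A_ack=20 B_seq=238 B_ack=1000
After event 4: A_seq=1000 A_ack=238 B_seq=238 B_ack=1000
After event 5: A_seq=1000 A_ack=338 B_seq=338 B_ack=1000
After event 6: A_seq=1000 A_ack=338 B_seq=338 B_ack=1000
After event 7: A_seq=1123 A_ack=338 B_seq=338 B_ack=1123

Answer: 1123 338 338 1123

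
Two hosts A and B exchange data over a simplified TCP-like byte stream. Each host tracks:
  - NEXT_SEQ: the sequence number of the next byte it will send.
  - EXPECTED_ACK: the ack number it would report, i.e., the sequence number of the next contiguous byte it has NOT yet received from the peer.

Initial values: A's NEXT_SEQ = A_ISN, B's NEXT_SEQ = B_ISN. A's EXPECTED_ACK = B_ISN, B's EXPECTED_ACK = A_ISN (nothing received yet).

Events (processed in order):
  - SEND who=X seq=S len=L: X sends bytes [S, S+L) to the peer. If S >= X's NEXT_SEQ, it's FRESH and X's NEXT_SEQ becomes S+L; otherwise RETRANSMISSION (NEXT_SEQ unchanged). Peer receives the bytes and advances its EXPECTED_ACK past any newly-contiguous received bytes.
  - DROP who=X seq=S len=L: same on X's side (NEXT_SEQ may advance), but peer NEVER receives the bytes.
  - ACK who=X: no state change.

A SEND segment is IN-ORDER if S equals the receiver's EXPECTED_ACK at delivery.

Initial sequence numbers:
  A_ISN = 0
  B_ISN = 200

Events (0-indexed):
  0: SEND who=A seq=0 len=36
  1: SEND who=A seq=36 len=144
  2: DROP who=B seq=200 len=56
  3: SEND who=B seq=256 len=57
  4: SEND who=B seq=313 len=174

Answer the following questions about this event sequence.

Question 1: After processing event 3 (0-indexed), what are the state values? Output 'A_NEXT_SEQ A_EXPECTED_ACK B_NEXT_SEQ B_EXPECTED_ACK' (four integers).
After event 0: A_seq=36 A_ack=200 B_seq=200 B_ack=36
After event 1: A_seq=180 A_ack=200 B_seq=200 B_ack=180
After event 2: A_seq=180 A_ack=200 B_seq=256 B_ack=180
After event 3: A_seq=180 A_ack=200 B_seq=313 B_ack=180

180 200 313 180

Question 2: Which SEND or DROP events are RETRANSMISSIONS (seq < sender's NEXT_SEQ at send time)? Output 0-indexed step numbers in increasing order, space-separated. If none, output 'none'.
Step 0: SEND seq=0 -> fresh
Step 1: SEND seq=36 -> fresh
Step 2: DROP seq=200 -> fresh
Step 3: SEND seq=256 -> fresh
Step 4: SEND seq=313 -> fresh

Answer: none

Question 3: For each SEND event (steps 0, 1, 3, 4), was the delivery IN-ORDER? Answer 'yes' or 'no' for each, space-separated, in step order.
Step 0: SEND seq=0 -> in-order
Step 1: SEND seq=36 -> in-order
Step 3: SEND seq=256 -> out-of-order
Step 4: SEND seq=313 -> out-of-order

Answer: yes yes no no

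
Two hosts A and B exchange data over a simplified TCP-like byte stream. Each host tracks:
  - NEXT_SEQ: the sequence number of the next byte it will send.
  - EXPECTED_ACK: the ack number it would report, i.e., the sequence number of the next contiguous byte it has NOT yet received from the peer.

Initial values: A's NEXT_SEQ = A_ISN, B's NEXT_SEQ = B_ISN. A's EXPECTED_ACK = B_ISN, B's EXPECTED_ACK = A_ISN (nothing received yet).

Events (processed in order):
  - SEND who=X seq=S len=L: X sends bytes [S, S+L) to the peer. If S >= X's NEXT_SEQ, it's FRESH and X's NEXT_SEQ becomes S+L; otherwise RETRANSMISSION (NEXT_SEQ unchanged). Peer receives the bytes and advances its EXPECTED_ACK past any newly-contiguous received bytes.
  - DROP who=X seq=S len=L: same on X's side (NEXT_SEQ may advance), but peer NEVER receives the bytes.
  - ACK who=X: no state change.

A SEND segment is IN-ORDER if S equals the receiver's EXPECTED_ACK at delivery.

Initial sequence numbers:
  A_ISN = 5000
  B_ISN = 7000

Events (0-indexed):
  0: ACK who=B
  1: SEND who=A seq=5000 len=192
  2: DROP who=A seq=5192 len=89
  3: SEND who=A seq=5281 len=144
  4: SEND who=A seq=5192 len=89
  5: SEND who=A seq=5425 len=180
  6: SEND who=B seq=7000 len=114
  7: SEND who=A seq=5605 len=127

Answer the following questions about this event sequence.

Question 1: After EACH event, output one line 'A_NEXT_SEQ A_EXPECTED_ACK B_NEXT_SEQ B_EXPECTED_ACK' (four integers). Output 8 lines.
5000 7000 7000 5000
5192 7000 7000 5192
5281 7000 7000 5192
5425 7000 7000 5192
5425 7000 7000 5425
5605 7000 7000 5605
5605 7114 7114 5605
5732 7114 7114 5732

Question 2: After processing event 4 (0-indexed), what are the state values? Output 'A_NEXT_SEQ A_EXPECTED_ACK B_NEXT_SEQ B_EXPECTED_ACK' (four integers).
After event 0: A_seq=5000 A_ack=7000 B_seq=7000 B_ack=5000
After event 1: A_seq=5192 A_ack=7000 B_seq=7000 B_ack=5192
After event 2: A_seq=5281 A_ack=7000 B_seq=7000 B_ack=5192
After event 3: A_seq=5425 A_ack=7000 B_seq=7000 B_ack=5192
After event 4: A_seq=5425 A_ack=7000 B_seq=7000 B_ack=5425

5425 7000 7000 5425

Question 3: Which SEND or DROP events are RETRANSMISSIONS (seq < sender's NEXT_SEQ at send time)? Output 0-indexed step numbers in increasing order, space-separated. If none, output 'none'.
Step 1: SEND seq=5000 -> fresh
Step 2: DROP seq=5192 -> fresh
Step 3: SEND seq=5281 -> fresh
Step 4: SEND seq=5192 -> retransmit
Step 5: SEND seq=5425 -> fresh
Step 6: SEND seq=7000 -> fresh
Step 7: SEND seq=5605 -> fresh

Answer: 4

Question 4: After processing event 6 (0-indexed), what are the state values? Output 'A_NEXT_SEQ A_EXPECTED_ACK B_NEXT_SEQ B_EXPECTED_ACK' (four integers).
After event 0: A_seq=5000 A_ack=7000 B_seq=7000 B_ack=5000
After event 1: A_seq=5192 A_ack=7000 B_seq=7000 B_ack=5192
After event 2: A_seq=5281 A_ack=7000 B_seq=7000 B_ack=5192
After event 3: A_seq=5425 A_ack=7000 B_seq=7000 B_ack=5192
After event 4: A_seq=5425 A_ack=7000 B_seq=7000 B_ack=5425
After event 5: A_seq=5605 A_ack=7000 B_seq=7000 B_ack=5605
After event 6: A_seq=5605 A_ack=7114 B_seq=7114 B_ack=5605

5605 7114 7114 5605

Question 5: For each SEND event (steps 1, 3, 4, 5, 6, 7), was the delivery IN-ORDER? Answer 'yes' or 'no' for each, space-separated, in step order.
Step 1: SEND seq=5000 -> in-order
Step 3: SEND seq=5281 -> out-of-order
Step 4: SEND seq=5192 -> in-order
Step 5: SEND seq=5425 -> in-order
Step 6: SEND seq=7000 -> in-order
Step 7: SEND seq=5605 -> in-order

Answer: yes no yes yes yes yes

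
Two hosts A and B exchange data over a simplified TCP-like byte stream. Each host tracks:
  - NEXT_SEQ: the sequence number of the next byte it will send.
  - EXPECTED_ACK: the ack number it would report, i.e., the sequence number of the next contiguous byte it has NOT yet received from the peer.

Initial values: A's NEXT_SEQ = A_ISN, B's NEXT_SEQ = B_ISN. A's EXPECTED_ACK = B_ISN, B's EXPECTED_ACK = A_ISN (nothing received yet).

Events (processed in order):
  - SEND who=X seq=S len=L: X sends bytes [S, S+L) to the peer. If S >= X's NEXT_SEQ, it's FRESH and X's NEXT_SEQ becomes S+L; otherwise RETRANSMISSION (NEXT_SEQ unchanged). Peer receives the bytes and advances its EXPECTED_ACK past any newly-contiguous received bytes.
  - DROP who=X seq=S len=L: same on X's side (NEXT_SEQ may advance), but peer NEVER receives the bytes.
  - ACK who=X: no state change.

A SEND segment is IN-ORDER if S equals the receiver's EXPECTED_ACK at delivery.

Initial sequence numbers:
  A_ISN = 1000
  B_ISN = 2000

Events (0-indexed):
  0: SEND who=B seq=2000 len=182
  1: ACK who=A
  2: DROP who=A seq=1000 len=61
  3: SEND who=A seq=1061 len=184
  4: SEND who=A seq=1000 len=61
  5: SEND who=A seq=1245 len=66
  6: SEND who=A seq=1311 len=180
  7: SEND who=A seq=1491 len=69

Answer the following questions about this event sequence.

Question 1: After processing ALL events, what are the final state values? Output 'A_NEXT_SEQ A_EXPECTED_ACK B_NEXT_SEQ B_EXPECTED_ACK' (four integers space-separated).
Answer: 1560 2182 2182 1560

Derivation:
After event 0: A_seq=1000 A_ack=2182 B_seq=2182 B_ack=1000
After event 1: A_seq=1000 A_ack=2182 B_seq=2182 B_ack=1000
After event 2: A_seq=1061 A_ack=2182 B_seq=2182 B_ack=1000
After event 3: A_seq=1245 A_ack=2182 B_seq=2182 B_ack=1000
After event 4: A_seq=1245 A_ack=2182 B_seq=2182 B_ack=1245
After event 5: A_seq=1311 A_ack=2182 B_seq=2182 B_ack=1311
After event 6: A_seq=1491 A_ack=2182 B_seq=2182 B_ack=1491
After event 7: A_seq=1560 A_ack=2182 B_seq=2182 B_ack=1560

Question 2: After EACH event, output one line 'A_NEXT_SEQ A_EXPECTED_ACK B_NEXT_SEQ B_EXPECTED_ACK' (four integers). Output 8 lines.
1000 2182 2182 1000
1000 2182 2182 1000
1061 2182 2182 1000
1245 2182 2182 1000
1245 2182 2182 1245
1311 2182 2182 1311
1491 2182 2182 1491
1560 2182 2182 1560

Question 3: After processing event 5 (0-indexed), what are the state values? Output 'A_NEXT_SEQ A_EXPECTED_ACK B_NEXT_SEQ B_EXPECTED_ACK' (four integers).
After event 0: A_seq=1000 A_ack=2182 B_seq=2182 B_ack=1000
After event 1: A_seq=1000 A_ack=2182 B_seq=2182 B_ack=1000
After event 2: A_seq=1061 A_ack=2182 B_seq=2182 B_ack=1000
After event 3: A_seq=1245 A_ack=2182 B_seq=2182 B_ack=1000
After event 4: A_seq=1245 A_ack=2182 B_seq=2182 B_ack=1245
After event 5: A_seq=1311 A_ack=2182 B_seq=2182 B_ack=1311

1311 2182 2182 1311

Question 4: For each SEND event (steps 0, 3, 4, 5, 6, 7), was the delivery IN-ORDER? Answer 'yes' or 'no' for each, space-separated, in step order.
Answer: yes no yes yes yes yes

Derivation:
Step 0: SEND seq=2000 -> in-order
Step 3: SEND seq=1061 -> out-of-order
Step 4: SEND seq=1000 -> in-order
Step 5: SEND seq=1245 -> in-order
Step 6: SEND seq=1311 -> in-order
Step 7: SEND seq=1491 -> in-order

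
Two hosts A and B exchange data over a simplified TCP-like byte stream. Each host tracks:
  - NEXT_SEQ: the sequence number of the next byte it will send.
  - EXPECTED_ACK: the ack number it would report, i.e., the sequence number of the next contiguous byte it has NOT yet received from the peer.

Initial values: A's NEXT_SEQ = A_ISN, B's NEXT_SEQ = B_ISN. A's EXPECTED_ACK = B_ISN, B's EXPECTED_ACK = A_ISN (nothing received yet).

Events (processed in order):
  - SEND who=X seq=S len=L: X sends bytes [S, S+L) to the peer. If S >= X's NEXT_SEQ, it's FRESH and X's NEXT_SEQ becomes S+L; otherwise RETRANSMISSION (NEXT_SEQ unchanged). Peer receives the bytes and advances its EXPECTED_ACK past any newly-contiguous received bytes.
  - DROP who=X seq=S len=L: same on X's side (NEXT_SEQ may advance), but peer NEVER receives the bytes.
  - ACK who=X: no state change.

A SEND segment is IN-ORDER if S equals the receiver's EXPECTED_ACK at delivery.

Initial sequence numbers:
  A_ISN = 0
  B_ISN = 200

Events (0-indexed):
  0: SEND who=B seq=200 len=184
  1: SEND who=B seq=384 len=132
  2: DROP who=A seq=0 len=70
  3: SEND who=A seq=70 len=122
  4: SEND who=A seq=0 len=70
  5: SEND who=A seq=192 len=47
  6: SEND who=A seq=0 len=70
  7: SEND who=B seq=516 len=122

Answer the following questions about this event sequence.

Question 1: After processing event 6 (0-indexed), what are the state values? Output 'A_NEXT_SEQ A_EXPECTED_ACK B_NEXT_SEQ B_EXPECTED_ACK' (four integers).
After event 0: A_seq=0 A_ack=384 B_seq=384 B_ack=0
After event 1: A_seq=0 A_ack=516 B_seq=516 B_ack=0
After event 2: A_seq=70 A_ack=516 B_seq=516 B_ack=0
After event 3: A_seq=192 A_ack=516 B_seq=516 B_ack=0
After event 4: A_seq=192 A_ack=516 B_seq=516 B_ack=192
After event 5: A_seq=239 A_ack=516 B_seq=516 B_ack=239
After event 6: A_seq=239 A_ack=516 B_seq=516 B_ack=239

239 516 516 239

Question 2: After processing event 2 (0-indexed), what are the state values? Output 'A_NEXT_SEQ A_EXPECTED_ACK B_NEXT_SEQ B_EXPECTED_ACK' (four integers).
After event 0: A_seq=0 A_ack=384 B_seq=384 B_ack=0
After event 1: A_seq=0 A_ack=516 B_seq=516 B_ack=0
After event 2: A_seq=70 A_ack=516 B_seq=516 B_ack=0

70 516 516 0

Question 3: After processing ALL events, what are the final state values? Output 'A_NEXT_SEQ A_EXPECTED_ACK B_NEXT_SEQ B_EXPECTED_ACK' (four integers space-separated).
Answer: 239 638 638 239

Derivation:
After event 0: A_seq=0 A_ack=384 B_seq=384 B_ack=0
After event 1: A_seq=0 A_ack=516 B_seq=516 B_ack=0
After event 2: A_seq=70 A_ack=516 B_seq=516 B_ack=0
After event 3: A_seq=192 A_ack=516 B_seq=516 B_ack=0
After event 4: A_seq=192 A_ack=516 B_seq=516 B_ack=192
After event 5: A_seq=239 A_ack=516 B_seq=516 B_ack=239
After event 6: A_seq=239 A_ack=516 B_seq=516 B_ack=239
After event 7: A_seq=239 A_ack=638 B_seq=638 B_ack=239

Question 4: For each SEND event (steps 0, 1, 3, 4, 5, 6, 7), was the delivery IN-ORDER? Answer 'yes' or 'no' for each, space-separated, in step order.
Step 0: SEND seq=200 -> in-order
Step 1: SEND seq=384 -> in-order
Step 3: SEND seq=70 -> out-of-order
Step 4: SEND seq=0 -> in-order
Step 5: SEND seq=192 -> in-order
Step 6: SEND seq=0 -> out-of-order
Step 7: SEND seq=516 -> in-order

Answer: yes yes no yes yes no yes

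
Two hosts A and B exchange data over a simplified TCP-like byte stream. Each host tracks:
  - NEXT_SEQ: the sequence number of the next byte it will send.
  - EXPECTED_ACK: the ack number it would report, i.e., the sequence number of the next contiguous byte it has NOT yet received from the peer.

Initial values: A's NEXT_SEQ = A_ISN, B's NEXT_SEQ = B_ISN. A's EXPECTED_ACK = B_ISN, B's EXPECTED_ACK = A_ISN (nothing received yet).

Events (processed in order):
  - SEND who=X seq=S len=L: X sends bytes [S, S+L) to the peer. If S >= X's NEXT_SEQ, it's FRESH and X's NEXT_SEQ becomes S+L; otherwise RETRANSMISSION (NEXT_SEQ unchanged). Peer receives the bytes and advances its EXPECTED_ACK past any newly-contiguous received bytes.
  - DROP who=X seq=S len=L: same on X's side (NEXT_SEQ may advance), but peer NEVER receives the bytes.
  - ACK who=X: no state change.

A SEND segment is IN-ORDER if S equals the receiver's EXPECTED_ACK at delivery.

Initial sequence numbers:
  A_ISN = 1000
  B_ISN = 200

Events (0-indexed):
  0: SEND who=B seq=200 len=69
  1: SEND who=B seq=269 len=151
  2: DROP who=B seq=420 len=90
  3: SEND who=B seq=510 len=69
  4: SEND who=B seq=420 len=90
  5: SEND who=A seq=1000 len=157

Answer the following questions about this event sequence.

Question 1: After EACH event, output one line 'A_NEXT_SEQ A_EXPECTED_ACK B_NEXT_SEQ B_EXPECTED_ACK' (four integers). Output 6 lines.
1000 269 269 1000
1000 420 420 1000
1000 420 510 1000
1000 420 579 1000
1000 579 579 1000
1157 579 579 1157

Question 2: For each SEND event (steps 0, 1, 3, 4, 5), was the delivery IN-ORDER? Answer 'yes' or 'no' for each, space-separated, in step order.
Step 0: SEND seq=200 -> in-order
Step 1: SEND seq=269 -> in-order
Step 3: SEND seq=510 -> out-of-order
Step 4: SEND seq=420 -> in-order
Step 5: SEND seq=1000 -> in-order

Answer: yes yes no yes yes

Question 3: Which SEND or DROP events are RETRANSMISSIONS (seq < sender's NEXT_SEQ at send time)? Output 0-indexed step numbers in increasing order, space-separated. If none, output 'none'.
Step 0: SEND seq=200 -> fresh
Step 1: SEND seq=269 -> fresh
Step 2: DROP seq=420 -> fresh
Step 3: SEND seq=510 -> fresh
Step 4: SEND seq=420 -> retransmit
Step 5: SEND seq=1000 -> fresh

Answer: 4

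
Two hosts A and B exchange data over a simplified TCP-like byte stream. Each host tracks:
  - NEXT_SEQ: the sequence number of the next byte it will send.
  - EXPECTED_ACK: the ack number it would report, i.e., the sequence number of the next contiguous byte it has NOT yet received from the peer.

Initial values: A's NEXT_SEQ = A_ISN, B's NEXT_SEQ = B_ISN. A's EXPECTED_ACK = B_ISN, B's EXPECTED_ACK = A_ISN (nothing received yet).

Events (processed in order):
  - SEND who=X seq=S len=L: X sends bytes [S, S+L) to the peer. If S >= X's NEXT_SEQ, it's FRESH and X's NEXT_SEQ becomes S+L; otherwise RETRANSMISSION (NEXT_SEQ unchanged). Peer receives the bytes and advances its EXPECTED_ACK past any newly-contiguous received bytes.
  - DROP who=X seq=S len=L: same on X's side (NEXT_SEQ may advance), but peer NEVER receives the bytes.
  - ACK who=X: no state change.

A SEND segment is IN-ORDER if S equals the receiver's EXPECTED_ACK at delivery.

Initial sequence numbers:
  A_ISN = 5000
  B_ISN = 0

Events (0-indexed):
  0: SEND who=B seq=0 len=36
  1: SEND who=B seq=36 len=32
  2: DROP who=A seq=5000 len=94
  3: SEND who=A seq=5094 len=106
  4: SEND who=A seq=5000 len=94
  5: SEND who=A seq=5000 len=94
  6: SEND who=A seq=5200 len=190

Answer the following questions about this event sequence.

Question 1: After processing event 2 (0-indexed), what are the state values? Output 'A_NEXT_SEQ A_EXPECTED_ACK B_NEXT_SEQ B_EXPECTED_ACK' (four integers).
After event 0: A_seq=5000 A_ack=36 B_seq=36 B_ack=5000
After event 1: A_seq=5000 A_ack=68 B_seq=68 B_ack=5000
After event 2: A_seq=5094 A_ack=68 B_seq=68 B_ack=5000

5094 68 68 5000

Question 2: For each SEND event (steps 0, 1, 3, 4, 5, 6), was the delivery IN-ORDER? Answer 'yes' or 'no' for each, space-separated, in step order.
Step 0: SEND seq=0 -> in-order
Step 1: SEND seq=36 -> in-order
Step 3: SEND seq=5094 -> out-of-order
Step 4: SEND seq=5000 -> in-order
Step 5: SEND seq=5000 -> out-of-order
Step 6: SEND seq=5200 -> in-order

Answer: yes yes no yes no yes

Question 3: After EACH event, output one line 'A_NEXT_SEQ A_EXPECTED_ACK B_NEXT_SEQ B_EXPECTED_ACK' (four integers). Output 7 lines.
5000 36 36 5000
5000 68 68 5000
5094 68 68 5000
5200 68 68 5000
5200 68 68 5200
5200 68 68 5200
5390 68 68 5390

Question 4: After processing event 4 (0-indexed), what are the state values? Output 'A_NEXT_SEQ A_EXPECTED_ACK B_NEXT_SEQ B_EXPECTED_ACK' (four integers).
After event 0: A_seq=5000 A_ack=36 B_seq=36 B_ack=5000
After event 1: A_seq=5000 A_ack=68 B_seq=68 B_ack=5000
After event 2: A_seq=5094 A_ack=68 B_seq=68 B_ack=5000
After event 3: A_seq=5200 A_ack=68 B_seq=68 B_ack=5000
After event 4: A_seq=5200 A_ack=68 B_seq=68 B_ack=5200

5200 68 68 5200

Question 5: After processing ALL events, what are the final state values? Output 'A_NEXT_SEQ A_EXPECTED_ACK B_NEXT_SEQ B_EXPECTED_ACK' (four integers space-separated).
After event 0: A_seq=5000 A_ack=36 B_seq=36 B_ack=5000
After event 1: A_seq=5000 A_ack=68 B_seq=68 B_ack=5000
After event 2: A_seq=5094 A_ack=68 B_seq=68 B_ack=5000
After event 3: A_seq=5200 A_ack=68 B_seq=68 B_ack=5000
After event 4: A_seq=5200 A_ack=68 B_seq=68 B_ack=5200
After event 5: A_seq=5200 A_ack=68 B_seq=68 B_ack=5200
After event 6: A_seq=5390 A_ack=68 B_seq=68 B_ack=5390

Answer: 5390 68 68 5390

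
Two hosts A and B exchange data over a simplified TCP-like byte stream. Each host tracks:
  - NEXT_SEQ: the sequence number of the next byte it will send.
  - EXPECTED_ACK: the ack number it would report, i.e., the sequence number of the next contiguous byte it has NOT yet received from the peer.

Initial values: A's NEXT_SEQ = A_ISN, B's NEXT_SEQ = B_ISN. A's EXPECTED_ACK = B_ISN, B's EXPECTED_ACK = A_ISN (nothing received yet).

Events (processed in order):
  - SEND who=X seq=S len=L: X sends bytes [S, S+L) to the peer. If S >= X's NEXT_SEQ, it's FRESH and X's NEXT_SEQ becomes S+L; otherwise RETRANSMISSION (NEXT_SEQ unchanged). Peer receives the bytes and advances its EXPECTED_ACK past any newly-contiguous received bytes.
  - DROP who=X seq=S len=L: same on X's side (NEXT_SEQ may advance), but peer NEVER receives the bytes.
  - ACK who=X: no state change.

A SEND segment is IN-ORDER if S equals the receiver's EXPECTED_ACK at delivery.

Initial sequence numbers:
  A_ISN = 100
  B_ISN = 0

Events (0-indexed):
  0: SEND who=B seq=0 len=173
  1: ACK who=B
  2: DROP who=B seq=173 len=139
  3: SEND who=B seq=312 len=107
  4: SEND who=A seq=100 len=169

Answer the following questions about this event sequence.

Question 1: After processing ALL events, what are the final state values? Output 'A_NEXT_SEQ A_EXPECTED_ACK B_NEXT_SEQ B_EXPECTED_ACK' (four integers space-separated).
After event 0: A_seq=100 A_ack=173 B_seq=173 B_ack=100
After event 1: A_seq=100 A_ack=173 B_seq=173 B_ack=100
After event 2: A_seq=100 A_ack=173 B_seq=312 B_ack=100
After event 3: A_seq=100 A_ack=173 B_seq=419 B_ack=100
After event 4: A_seq=269 A_ack=173 B_seq=419 B_ack=269

Answer: 269 173 419 269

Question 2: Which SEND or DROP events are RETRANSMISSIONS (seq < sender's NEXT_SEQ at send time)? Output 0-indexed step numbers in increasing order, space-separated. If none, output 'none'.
Answer: none

Derivation:
Step 0: SEND seq=0 -> fresh
Step 2: DROP seq=173 -> fresh
Step 3: SEND seq=312 -> fresh
Step 4: SEND seq=100 -> fresh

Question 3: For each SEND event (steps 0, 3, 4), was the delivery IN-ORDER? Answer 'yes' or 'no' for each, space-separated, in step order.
Step 0: SEND seq=0 -> in-order
Step 3: SEND seq=312 -> out-of-order
Step 4: SEND seq=100 -> in-order

Answer: yes no yes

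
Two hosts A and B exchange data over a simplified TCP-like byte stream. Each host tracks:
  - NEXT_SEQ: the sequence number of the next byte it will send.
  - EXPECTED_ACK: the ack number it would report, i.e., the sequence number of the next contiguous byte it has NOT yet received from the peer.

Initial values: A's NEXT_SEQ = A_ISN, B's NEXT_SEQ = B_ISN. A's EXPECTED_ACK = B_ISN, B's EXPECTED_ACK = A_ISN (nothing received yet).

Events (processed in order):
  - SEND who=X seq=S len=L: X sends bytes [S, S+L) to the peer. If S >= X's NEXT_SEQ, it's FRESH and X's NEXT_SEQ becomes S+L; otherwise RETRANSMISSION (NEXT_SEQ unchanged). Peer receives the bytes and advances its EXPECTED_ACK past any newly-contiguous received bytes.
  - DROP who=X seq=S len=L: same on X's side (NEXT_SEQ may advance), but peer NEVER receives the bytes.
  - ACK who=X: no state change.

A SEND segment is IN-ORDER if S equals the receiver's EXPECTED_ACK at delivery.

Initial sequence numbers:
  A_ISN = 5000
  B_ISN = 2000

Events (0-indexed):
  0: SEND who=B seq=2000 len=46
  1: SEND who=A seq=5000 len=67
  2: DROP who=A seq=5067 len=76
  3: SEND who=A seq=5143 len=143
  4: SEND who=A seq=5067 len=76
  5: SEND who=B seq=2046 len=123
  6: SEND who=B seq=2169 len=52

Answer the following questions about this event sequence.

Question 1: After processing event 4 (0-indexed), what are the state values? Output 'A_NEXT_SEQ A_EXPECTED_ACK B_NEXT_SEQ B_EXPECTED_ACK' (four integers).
After event 0: A_seq=5000 A_ack=2046 B_seq=2046 B_ack=5000
After event 1: A_seq=5067 A_ack=2046 B_seq=2046 B_ack=5067
After event 2: A_seq=5143 A_ack=2046 B_seq=2046 B_ack=5067
After event 3: A_seq=5286 A_ack=2046 B_seq=2046 B_ack=5067
After event 4: A_seq=5286 A_ack=2046 B_seq=2046 B_ack=5286

5286 2046 2046 5286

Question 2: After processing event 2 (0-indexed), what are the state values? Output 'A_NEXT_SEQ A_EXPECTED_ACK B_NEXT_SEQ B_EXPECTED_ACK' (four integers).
After event 0: A_seq=5000 A_ack=2046 B_seq=2046 B_ack=5000
After event 1: A_seq=5067 A_ack=2046 B_seq=2046 B_ack=5067
After event 2: A_seq=5143 A_ack=2046 B_seq=2046 B_ack=5067

5143 2046 2046 5067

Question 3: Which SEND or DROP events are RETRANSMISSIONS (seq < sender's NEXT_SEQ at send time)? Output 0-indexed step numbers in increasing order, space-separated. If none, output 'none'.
Step 0: SEND seq=2000 -> fresh
Step 1: SEND seq=5000 -> fresh
Step 2: DROP seq=5067 -> fresh
Step 3: SEND seq=5143 -> fresh
Step 4: SEND seq=5067 -> retransmit
Step 5: SEND seq=2046 -> fresh
Step 6: SEND seq=2169 -> fresh

Answer: 4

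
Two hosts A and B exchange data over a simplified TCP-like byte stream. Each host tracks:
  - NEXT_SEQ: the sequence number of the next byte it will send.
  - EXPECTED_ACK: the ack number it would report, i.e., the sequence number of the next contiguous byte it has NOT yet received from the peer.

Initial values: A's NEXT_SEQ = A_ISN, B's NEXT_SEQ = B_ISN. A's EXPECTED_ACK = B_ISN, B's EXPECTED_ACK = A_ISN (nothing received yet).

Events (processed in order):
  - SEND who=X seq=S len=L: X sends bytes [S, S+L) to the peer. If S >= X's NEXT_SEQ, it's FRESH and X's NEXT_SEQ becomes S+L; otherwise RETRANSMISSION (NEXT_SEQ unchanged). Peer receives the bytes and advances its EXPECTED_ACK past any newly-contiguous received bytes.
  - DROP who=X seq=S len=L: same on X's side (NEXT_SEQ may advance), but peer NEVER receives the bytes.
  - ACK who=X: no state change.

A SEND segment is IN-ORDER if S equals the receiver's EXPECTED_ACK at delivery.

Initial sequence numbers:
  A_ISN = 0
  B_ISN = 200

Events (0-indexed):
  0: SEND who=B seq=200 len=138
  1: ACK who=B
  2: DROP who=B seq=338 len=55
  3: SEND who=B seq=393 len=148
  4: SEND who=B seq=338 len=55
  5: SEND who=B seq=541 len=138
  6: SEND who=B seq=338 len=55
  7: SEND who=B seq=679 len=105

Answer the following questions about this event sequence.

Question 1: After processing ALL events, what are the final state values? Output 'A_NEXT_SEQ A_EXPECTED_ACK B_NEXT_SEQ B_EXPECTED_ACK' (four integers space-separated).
After event 0: A_seq=0 A_ack=338 B_seq=338 B_ack=0
After event 1: A_seq=0 A_ack=338 B_seq=338 B_ack=0
After event 2: A_seq=0 A_ack=338 B_seq=393 B_ack=0
After event 3: A_seq=0 A_ack=338 B_seq=541 B_ack=0
After event 4: A_seq=0 A_ack=541 B_seq=541 B_ack=0
After event 5: A_seq=0 A_ack=679 B_seq=679 B_ack=0
After event 6: A_seq=0 A_ack=679 B_seq=679 B_ack=0
After event 7: A_seq=0 A_ack=784 B_seq=784 B_ack=0

Answer: 0 784 784 0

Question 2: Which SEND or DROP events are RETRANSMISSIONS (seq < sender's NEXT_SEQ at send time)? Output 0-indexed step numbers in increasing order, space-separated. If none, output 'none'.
Answer: 4 6

Derivation:
Step 0: SEND seq=200 -> fresh
Step 2: DROP seq=338 -> fresh
Step 3: SEND seq=393 -> fresh
Step 4: SEND seq=338 -> retransmit
Step 5: SEND seq=541 -> fresh
Step 6: SEND seq=338 -> retransmit
Step 7: SEND seq=679 -> fresh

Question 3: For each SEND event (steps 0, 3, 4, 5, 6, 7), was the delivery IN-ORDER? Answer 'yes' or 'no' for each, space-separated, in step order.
Answer: yes no yes yes no yes

Derivation:
Step 0: SEND seq=200 -> in-order
Step 3: SEND seq=393 -> out-of-order
Step 4: SEND seq=338 -> in-order
Step 5: SEND seq=541 -> in-order
Step 6: SEND seq=338 -> out-of-order
Step 7: SEND seq=679 -> in-order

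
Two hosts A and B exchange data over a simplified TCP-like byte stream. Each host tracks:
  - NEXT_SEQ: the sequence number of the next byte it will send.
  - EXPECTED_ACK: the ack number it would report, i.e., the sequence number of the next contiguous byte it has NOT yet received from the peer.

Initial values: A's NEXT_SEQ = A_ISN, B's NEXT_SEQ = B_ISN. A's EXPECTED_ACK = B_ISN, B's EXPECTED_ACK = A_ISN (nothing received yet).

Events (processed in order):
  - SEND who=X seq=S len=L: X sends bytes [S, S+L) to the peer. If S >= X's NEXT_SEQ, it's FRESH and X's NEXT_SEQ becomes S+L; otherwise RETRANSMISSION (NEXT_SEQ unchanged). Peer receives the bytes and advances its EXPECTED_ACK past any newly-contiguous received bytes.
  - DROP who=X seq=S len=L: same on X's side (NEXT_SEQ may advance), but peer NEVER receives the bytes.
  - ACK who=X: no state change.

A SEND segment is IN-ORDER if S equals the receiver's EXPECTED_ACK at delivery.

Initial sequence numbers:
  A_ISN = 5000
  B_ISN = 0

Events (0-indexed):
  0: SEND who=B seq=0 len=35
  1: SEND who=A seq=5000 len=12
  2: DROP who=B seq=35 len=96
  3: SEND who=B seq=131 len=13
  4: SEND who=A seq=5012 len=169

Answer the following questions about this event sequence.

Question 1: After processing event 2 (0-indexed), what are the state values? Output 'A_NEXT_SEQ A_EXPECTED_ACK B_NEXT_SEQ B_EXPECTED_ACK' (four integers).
After event 0: A_seq=5000 A_ack=35 B_seq=35 B_ack=5000
After event 1: A_seq=5012 A_ack=35 B_seq=35 B_ack=5012
After event 2: A_seq=5012 A_ack=35 B_seq=131 B_ack=5012

5012 35 131 5012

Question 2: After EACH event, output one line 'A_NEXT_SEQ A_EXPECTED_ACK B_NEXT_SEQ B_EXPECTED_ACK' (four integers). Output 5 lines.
5000 35 35 5000
5012 35 35 5012
5012 35 131 5012
5012 35 144 5012
5181 35 144 5181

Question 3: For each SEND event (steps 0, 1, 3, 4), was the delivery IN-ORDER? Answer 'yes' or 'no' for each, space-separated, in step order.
Step 0: SEND seq=0 -> in-order
Step 1: SEND seq=5000 -> in-order
Step 3: SEND seq=131 -> out-of-order
Step 4: SEND seq=5012 -> in-order

Answer: yes yes no yes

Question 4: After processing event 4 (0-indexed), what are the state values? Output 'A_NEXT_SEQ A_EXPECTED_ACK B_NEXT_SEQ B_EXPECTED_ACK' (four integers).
After event 0: A_seq=5000 A_ack=35 B_seq=35 B_ack=5000
After event 1: A_seq=5012 A_ack=35 B_seq=35 B_ack=5012
After event 2: A_seq=5012 A_ack=35 B_seq=131 B_ack=5012
After event 3: A_seq=5012 A_ack=35 B_seq=144 B_ack=5012
After event 4: A_seq=5181 A_ack=35 B_seq=144 B_ack=5181

5181 35 144 5181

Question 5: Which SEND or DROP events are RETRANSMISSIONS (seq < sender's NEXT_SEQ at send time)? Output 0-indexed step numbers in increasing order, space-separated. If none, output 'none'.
Step 0: SEND seq=0 -> fresh
Step 1: SEND seq=5000 -> fresh
Step 2: DROP seq=35 -> fresh
Step 3: SEND seq=131 -> fresh
Step 4: SEND seq=5012 -> fresh

Answer: none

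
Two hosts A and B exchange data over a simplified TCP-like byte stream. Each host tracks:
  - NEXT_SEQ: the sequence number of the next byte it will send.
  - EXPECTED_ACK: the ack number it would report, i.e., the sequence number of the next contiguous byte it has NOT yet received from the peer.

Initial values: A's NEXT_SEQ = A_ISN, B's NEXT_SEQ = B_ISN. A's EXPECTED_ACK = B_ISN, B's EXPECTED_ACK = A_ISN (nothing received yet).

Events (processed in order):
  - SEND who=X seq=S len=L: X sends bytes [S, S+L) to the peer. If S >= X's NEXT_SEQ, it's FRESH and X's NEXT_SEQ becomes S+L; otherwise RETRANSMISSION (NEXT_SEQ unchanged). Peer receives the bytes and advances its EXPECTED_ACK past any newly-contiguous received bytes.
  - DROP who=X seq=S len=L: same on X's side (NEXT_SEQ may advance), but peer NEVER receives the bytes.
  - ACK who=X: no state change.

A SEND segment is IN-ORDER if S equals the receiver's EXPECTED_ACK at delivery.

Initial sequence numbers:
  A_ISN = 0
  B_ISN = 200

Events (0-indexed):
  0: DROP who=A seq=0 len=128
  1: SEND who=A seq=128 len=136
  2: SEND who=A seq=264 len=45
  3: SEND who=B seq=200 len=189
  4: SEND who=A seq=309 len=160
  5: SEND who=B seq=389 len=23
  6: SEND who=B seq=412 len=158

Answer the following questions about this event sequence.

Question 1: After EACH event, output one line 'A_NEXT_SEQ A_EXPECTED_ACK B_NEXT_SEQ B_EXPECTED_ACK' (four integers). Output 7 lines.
128 200 200 0
264 200 200 0
309 200 200 0
309 389 389 0
469 389 389 0
469 412 412 0
469 570 570 0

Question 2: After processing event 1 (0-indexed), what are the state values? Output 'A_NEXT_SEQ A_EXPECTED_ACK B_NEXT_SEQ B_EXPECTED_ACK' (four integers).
After event 0: A_seq=128 A_ack=200 B_seq=200 B_ack=0
After event 1: A_seq=264 A_ack=200 B_seq=200 B_ack=0

264 200 200 0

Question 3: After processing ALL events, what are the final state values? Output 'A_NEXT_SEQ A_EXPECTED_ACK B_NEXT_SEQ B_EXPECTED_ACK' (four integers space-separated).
After event 0: A_seq=128 A_ack=200 B_seq=200 B_ack=0
After event 1: A_seq=264 A_ack=200 B_seq=200 B_ack=0
After event 2: A_seq=309 A_ack=200 B_seq=200 B_ack=0
After event 3: A_seq=309 A_ack=389 B_seq=389 B_ack=0
After event 4: A_seq=469 A_ack=389 B_seq=389 B_ack=0
After event 5: A_seq=469 A_ack=412 B_seq=412 B_ack=0
After event 6: A_seq=469 A_ack=570 B_seq=570 B_ack=0

Answer: 469 570 570 0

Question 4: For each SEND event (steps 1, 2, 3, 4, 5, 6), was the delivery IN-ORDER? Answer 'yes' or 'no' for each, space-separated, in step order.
Step 1: SEND seq=128 -> out-of-order
Step 2: SEND seq=264 -> out-of-order
Step 3: SEND seq=200 -> in-order
Step 4: SEND seq=309 -> out-of-order
Step 5: SEND seq=389 -> in-order
Step 6: SEND seq=412 -> in-order

Answer: no no yes no yes yes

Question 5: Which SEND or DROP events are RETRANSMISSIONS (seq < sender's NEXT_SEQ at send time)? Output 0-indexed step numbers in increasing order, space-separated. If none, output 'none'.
Step 0: DROP seq=0 -> fresh
Step 1: SEND seq=128 -> fresh
Step 2: SEND seq=264 -> fresh
Step 3: SEND seq=200 -> fresh
Step 4: SEND seq=309 -> fresh
Step 5: SEND seq=389 -> fresh
Step 6: SEND seq=412 -> fresh

Answer: none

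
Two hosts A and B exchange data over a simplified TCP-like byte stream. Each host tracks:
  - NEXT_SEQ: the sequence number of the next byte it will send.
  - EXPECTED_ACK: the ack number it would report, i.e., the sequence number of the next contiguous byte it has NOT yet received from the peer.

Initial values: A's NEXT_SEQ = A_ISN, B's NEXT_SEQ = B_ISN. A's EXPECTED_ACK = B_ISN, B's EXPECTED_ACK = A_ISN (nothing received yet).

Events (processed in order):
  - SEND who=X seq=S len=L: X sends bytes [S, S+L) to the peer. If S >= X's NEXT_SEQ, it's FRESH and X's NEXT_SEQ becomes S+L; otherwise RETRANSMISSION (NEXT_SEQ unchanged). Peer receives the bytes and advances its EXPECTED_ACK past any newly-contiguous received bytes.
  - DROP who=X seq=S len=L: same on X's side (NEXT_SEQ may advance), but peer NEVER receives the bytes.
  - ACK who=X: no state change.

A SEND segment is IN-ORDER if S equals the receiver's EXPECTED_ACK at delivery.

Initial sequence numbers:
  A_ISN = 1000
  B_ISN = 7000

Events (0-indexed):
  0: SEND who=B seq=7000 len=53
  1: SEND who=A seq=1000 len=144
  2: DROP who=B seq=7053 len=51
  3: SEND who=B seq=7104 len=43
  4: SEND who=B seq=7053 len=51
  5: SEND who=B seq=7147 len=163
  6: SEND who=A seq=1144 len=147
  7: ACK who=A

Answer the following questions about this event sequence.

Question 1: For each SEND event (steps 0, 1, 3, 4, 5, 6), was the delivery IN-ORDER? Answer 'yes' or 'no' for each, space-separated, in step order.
Answer: yes yes no yes yes yes

Derivation:
Step 0: SEND seq=7000 -> in-order
Step 1: SEND seq=1000 -> in-order
Step 3: SEND seq=7104 -> out-of-order
Step 4: SEND seq=7053 -> in-order
Step 5: SEND seq=7147 -> in-order
Step 6: SEND seq=1144 -> in-order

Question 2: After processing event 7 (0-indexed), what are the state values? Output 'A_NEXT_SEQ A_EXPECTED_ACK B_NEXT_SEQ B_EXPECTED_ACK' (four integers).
After event 0: A_seq=1000 A_ack=7053 B_seq=7053 B_ack=1000
After event 1: A_seq=1144 A_ack=7053 B_seq=7053 B_ack=1144
After event 2: A_seq=1144 A_ack=7053 B_seq=7104 B_ack=1144
After event 3: A_seq=1144 A_ack=7053 B_seq=7147 B_ack=1144
After event 4: A_seq=1144 A_ack=7147 B_seq=7147 B_ack=1144
After event 5: A_seq=1144 A_ack=7310 B_seq=7310 B_ack=1144
After event 6: A_seq=1291 A_ack=7310 B_seq=7310 B_ack=1291
After event 7: A_seq=1291 A_ack=7310 B_seq=7310 B_ack=1291

1291 7310 7310 1291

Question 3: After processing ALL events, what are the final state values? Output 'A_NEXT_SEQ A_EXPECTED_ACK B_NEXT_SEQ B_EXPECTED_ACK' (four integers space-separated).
After event 0: A_seq=1000 A_ack=7053 B_seq=7053 B_ack=1000
After event 1: A_seq=1144 A_ack=7053 B_seq=7053 B_ack=1144
After event 2: A_seq=1144 A_ack=7053 B_seq=7104 B_ack=1144
After event 3: A_seq=1144 A_ack=7053 B_seq=7147 B_ack=1144
After event 4: A_seq=1144 A_ack=7147 B_seq=7147 B_ack=1144
After event 5: A_seq=1144 A_ack=7310 B_seq=7310 B_ack=1144
After event 6: A_seq=1291 A_ack=7310 B_seq=7310 B_ack=1291
After event 7: A_seq=1291 A_ack=7310 B_seq=7310 B_ack=1291

Answer: 1291 7310 7310 1291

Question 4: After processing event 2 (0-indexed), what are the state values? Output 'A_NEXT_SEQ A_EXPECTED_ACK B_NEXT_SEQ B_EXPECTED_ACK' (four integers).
After event 0: A_seq=1000 A_ack=7053 B_seq=7053 B_ack=1000
After event 1: A_seq=1144 A_ack=7053 B_seq=7053 B_ack=1144
After event 2: A_seq=1144 A_ack=7053 B_seq=7104 B_ack=1144

1144 7053 7104 1144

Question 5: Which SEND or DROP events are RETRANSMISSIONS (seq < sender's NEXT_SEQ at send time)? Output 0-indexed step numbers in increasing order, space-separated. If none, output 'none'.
Step 0: SEND seq=7000 -> fresh
Step 1: SEND seq=1000 -> fresh
Step 2: DROP seq=7053 -> fresh
Step 3: SEND seq=7104 -> fresh
Step 4: SEND seq=7053 -> retransmit
Step 5: SEND seq=7147 -> fresh
Step 6: SEND seq=1144 -> fresh

Answer: 4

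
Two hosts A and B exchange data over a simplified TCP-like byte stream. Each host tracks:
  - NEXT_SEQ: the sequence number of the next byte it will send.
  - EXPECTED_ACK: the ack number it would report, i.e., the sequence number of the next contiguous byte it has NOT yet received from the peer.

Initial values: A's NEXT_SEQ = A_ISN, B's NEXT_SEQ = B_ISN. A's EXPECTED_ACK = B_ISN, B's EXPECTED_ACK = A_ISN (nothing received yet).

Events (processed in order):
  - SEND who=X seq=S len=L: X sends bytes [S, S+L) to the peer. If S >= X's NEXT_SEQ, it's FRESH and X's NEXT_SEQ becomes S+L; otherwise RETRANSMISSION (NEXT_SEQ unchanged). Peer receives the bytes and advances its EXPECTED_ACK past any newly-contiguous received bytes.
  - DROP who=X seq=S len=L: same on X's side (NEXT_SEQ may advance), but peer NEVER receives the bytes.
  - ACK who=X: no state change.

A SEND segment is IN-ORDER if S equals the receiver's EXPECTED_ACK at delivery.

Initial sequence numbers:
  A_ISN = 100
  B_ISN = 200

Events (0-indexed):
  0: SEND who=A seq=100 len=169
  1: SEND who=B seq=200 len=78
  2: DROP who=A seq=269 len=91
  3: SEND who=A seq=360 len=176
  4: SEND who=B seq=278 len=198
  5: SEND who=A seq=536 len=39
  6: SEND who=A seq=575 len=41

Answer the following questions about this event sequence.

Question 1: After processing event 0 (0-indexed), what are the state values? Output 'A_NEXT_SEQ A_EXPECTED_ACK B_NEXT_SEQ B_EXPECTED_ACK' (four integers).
After event 0: A_seq=269 A_ack=200 B_seq=200 B_ack=269

269 200 200 269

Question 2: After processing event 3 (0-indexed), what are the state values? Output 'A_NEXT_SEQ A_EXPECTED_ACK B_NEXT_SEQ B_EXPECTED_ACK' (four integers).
After event 0: A_seq=269 A_ack=200 B_seq=200 B_ack=269
After event 1: A_seq=269 A_ack=278 B_seq=278 B_ack=269
After event 2: A_seq=360 A_ack=278 B_seq=278 B_ack=269
After event 3: A_seq=536 A_ack=278 B_seq=278 B_ack=269

536 278 278 269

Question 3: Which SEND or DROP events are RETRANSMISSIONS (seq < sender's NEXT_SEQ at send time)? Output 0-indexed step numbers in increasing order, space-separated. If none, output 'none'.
Step 0: SEND seq=100 -> fresh
Step 1: SEND seq=200 -> fresh
Step 2: DROP seq=269 -> fresh
Step 3: SEND seq=360 -> fresh
Step 4: SEND seq=278 -> fresh
Step 5: SEND seq=536 -> fresh
Step 6: SEND seq=575 -> fresh

Answer: none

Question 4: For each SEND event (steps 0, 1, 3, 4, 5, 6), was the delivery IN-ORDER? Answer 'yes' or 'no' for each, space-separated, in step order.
Answer: yes yes no yes no no

Derivation:
Step 0: SEND seq=100 -> in-order
Step 1: SEND seq=200 -> in-order
Step 3: SEND seq=360 -> out-of-order
Step 4: SEND seq=278 -> in-order
Step 5: SEND seq=536 -> out-of-order
Step 6: SEND seq=575 -> out-of-order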